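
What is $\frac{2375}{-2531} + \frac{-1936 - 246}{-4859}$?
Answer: $- \frac{6017483}{12298129} \approx -0.4893$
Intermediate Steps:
$\frac{2375}{-2531} + \frac{-1936 - 246}{-4859} = 2375 \left(- \frac{1}{2531}\right) - - \frac{2182}{4859} = - \frac{2375}{2531} + \frac{2182}{4859} = - \frac{6017483}{12298129}$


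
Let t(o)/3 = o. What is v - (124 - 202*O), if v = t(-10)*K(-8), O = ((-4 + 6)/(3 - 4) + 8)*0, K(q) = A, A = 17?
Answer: -634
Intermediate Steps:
K(q) = 17
t(o) = 3*o
O = 0 (O = (2/(-1) + 8)*0 = (2*(-1) + 8)*0 = (-2 + 8)*0 = 6*0 = 0)
v = -510 (v = (3*(-10))*17 = -30*17 = -510)
v - (124 - 202*O) = -510 - (124 - 202*0) = -510 - (124 + 0) = -510 - 1*124 = -510 - 124 = -634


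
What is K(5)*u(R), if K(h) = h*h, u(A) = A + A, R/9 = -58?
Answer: -26100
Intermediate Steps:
R = -522 (R = 9*(-58) = -522)
u(A) = 2*A
K(h) = h²
K(5)*u(R) = 5²*(2*(-522)) = 25*(-1044) = -26100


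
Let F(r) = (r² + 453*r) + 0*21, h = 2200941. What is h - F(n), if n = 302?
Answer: 1972931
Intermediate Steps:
F(r) = r² + 453*r (F(r) = (r² + 453*r) + 0 = r² + 453*r)
h - F(n) = 2200941 - 302*(453 + 302) = 2200941 - 302*755 = 2200941 - 1*228010 = 2200941 - 228010 = 1972931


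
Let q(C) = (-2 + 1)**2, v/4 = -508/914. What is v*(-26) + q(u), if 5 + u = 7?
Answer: 26873/457 ≈ 58.803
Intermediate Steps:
u = 2 (u = -5 + 7 = 2)
v = -1016/457 (v = 4*(-508/914) = 4*(-508*1/914) = 4*(-254/457) = -1016/457 ≈ -2.2232)
q(C) = 1 (q(C) = (-1)**2 = 1)
v*(-26) + q(u) = -1016/457*(-26) + 1 = 26416/457 + 1 = 26873/457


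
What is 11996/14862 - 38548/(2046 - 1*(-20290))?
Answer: -38119715/41494704 ≈ -0.91866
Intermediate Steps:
11996/14862 - 38548/(2046 - 1*(-20290)) = 11996*(1/14862) - 38548/(2046 + 20290) = 5998/7431 - 38548/22336 = 5998/7431 - 38548*1/22336 = 5998/7431 - 9637/5584 = -38119715/41494704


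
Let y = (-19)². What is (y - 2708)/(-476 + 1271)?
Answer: -2347/795 ≈ -2.9522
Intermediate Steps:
y = 361
(y - 2708)/(-476 + 1271) = (361 - 2708)/(-476 + 1271) = -2347/795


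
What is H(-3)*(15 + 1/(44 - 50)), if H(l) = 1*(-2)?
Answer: -89/3 ≈ -29.667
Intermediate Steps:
H(l) = -2
H(-3)*(15 + 1/(44 - 50)) = -2*(15 + 1/(44 - 50)) = -2*(15 + 1/(-6)) = -2*(15 - 1/6) = -2*89/6 = -89/3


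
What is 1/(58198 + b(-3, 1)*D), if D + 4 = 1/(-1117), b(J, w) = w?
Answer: 1117/65002697 ≈ 1.7184e-5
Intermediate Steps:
D = -4469/1117 (D = -4 + 1/(-1117) = -4 - 1/1117 = -4469/1117 ≈ -4.0009)
1/(58198 + b(-3, 1)*D) = 1/(58198 + 1*(-4469/1117)) = 1/(58198 - 4469/1117) = 1/(65002697/1117) = 1117/65002697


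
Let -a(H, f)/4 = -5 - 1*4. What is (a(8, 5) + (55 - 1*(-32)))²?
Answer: 15129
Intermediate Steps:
a(H, f) = 36 (a(H, f) = -4*(-5 - 1*4) = -4*(-5 - 4) = -4*(-9) = 36)
(a(8, 5) + (55 - 1*(-32)))² = (36 + (55 - 1*(-32)))² = (36 + (55 + 32))² = (36 + 87)² = 123² = 15129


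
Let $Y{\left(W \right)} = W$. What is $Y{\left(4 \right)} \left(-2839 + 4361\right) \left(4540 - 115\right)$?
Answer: $26939400$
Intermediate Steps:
$Y{\left(4 \right)} \left(-2839 + 4361\right) \left(4540 - 115\right) = 4 \left(-2839 + 4361\right) \left(4540 - 115\right) = 4 \cdot 1522 \cdot 4425 = 4 \cdot 6734850 = 26939400$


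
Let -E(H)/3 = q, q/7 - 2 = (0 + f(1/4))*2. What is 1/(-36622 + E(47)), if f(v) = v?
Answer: -2/73349 ≈ -2.7267e-5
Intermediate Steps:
q = 35/2 (q = 14 + 7*((0 + 1/4)*2) = 14 + 7*((0 + ¼)*2) = 14 + 7*((¼)*2) = 14 + 7*(½) = 14 + 7/2 = 35/2 ≈ 17.500)
E(H) = -105/2 (E(H) = -3*35/2 = -105/2)
1/(-36622 + E(47)) = 1/(-36622 - 105/2) = 1/(-73349/2) = -2/73349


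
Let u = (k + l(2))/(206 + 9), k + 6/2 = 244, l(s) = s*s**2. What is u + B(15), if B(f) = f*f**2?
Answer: 725874/215 ≈ 3376.2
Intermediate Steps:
l(s) = s**3
k = 241 (k = -3 + 244 = 241)
B(f) = f**3
u = 249/215 (u = (241 + 2**3)/(206 + 9) = (241 + 8)/215 = 249*(1/215) = 249/215 ≈ 1.1581)
u + B(15) = 249/215 + 15**3 = 249/215 + 3375 = 725874/215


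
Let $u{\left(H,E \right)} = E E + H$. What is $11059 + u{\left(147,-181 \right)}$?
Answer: $43967$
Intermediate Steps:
$u{\left(H,E \right)} = H + E^{2}$ ($u{\left(H,E \right)} = E^{2} + H = H + E^{2}$)
$11059 + u{\left(147,-181 \right)} = 11059 + \left(147 + \left(-181\right)^{2}\right) = 11059 + \left(147 + 32761\right) = 11059 + 32908 = 43967$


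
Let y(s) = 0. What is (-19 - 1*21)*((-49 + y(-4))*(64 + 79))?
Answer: 280280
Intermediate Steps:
(-19 - 1*21)*((-49 + y(-4))*(64 + 79)) = (-19 - 1*21)*((-49 + 0)*(64 + 79)) = (-19 - 21)*(-49*143) = -40*(-7007) = 280280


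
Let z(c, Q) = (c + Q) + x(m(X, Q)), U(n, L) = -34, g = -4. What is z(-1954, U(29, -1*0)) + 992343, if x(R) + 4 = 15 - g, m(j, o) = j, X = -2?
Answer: 990370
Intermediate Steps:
x(R) = 15 (x(R) = -4 + (15 - 1*(-4)) = -4 + (15 + 4) = -4 + 19 = 15)
z(c, Q) = 15 + Q + c (z(c, Q) = (c + Q) + 15 = (Q + c) + 15 = 15 + Q + c)
z(-1954, U(29, -1*0)) + 992343 = (15 - 34 - 1954) + 992343 = -1973 + 992343 = 990370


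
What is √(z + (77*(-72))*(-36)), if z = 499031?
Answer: √698615 ≈ 835.83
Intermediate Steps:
√(z + (77*(-72))*(-36)) = √(499031 + (77*(-72))*(-36)) = √(499031 - 5544*(-36)) = √(499031 + 199584) = √698615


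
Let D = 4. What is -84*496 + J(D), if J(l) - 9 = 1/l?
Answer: -166619/4 ≈ -41655.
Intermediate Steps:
J(l) = 9 + 1/l
-84*496 + J(D) = -84*496 + (9 + 1/4) = -41664 + (9 + ¼) = -41664 + 37/4 = -166619/4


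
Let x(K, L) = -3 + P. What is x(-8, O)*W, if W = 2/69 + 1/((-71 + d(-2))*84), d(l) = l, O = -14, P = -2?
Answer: -6775/47012 ≈ -0.14411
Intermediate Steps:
W = 1355/47012 (W = 2/69 + 1/(-71 - 2*84) = 2*(1/69) + (1/84)/(-73) = 2/69 - 1/73*1/84 = 2/69 - 1/6132 = 1355/47012 ≈ 0.028822)
x(K, L) = -5 (x(K, L) = -3 - 2 = -5)
x(-8, O)*W = -5*1355/47012 = -6775/47012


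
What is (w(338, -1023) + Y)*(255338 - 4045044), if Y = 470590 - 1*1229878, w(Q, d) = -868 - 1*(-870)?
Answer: 2877470709916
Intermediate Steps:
w(Q, d) = 2 (w(Q, d) = -868 + 870 = 2)
Y = -759288 (Y = 470590 - 1229878 = -759288)
(w(338, -1023) + Y)*(255338 - 4045044) = (2 - 759288)*(255338 - 4045044) = -759286*(-3789706) = 2877470709916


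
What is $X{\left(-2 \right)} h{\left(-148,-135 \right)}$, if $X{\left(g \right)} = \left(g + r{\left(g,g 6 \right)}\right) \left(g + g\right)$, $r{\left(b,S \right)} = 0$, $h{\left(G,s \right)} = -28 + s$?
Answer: $-1304$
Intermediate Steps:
$X{\left(g \right)} = 2 g^{2}$ ($X{\left(g \right)} = \left(g + 0\right) \left(g + g\right) = g 2 g = 2 g^{2}$)
$X{\left(-2 \right)} h{\left(-148,-135 \right)} = 2 \left(-2\right)^{2} \left(-28 - 135\right) = 2 \cdot 4 \left(-163\right) = 8 \left(-163\right) = -1304$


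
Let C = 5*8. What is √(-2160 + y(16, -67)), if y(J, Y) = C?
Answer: 2*I*√530 ≈ 46.043*I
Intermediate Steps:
C = 40
y(J, Y) = 40
√(-2160 + y(16, -67)) = √(-2160 + 40) = √(-2120) = 2*I*√530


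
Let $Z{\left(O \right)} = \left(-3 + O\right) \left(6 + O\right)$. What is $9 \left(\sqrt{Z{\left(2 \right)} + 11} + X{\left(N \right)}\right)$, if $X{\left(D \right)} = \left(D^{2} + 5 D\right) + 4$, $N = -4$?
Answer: $9 \sqrt{3} \approx 15.588$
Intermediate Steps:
$X{\left(D \right)} = 4 + D^{2} + 5 D$
$9 \left(\sqrt{Z{\left(2 \right)} + 11} + X{\left(N \right)}\right) = 9 \left(\sqrt{\left(-18 + 2^{2} + 3 \cdot 2\right) + 11} + \left(4 + \left(-4\right)^{2} + 5 \left(-4\right)\right)\right) = 9 \left(\sqrt{\left(-18 + 4 + 6\right) + 11} + \left(4 + 16 - 20\right)\right) = 9 \left(\sqrt{-8 + 11} + 0\right) = 9 \left(\sqrt{3} + 0\right) = 9 \sqrt{3}$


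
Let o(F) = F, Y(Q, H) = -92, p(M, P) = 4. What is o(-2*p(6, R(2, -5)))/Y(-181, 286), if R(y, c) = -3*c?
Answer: 2/23 ≈ 0.086957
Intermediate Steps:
o(-2*p(6, R(2, -5)))/Y(-181, 286) = -2*4/(-92) = -8*(-1/92) = 2/23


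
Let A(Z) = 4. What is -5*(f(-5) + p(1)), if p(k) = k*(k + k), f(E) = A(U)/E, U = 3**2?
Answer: -6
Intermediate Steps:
U = 9
f(E) = 4/E
p(k) = 2*k**2 (p(k) = k*(2*k) = 2*k**2)
-5*(f(-5) + p(1)) = -5*(4/(-5) + 2*1**2) = -5*(4*(-1/5) + 2*1) = -5*(-4/5 + 2) = -5*6/5 = -6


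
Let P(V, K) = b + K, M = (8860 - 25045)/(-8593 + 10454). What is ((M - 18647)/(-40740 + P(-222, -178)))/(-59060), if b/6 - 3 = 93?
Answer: -8679563/1108503961430 ≈ -7.8300e-6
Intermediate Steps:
b = 576 (b = 18 + 6*93 = 18 + 558 = 576)
M = -16185/1861 ≈ -8.6969
P(V, K) = 576 + K
((M - 18647)/(-40740 + P(-222, -178)))/(-59060) = ((-16185/1861 - 18647)/(-40740 + (576 - 178)))/(-59060) = -34718252/(1861*(-40740 + 398))*(-1/59060) = -34718252/1861/(-40342)*(-1/59060) = -34718252/1861*(-1/40342)*(-1/59060) = (17359126/37538231)*(-1/59060) = -8679563/1108503961430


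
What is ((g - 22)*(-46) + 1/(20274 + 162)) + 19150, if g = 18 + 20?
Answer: 376308505/20436 ≈ 18414.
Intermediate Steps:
g = 38
((g - 22)*(-46) + 1/(20274 + 162)) + 19150 = ((38 - 22)*(-46) + 1/(20274 + 162)) + 19150 = (16*(-46) + 1/20436) + 19150 = (-736 + 1/20436) + 19150 = -15040895/20436 + 19150 = 376308505/20436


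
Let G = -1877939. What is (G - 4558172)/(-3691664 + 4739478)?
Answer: -6436111/1047814 ≈ -6.1424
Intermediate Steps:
(G - 4558172)/(-3691664 + 4739478) = (-1877939 - 4558172)/(-3691664 + 4739478) = -6436111/1047814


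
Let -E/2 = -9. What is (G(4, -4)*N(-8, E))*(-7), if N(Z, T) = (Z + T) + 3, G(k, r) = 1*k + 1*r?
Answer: 0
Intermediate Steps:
G(k, r) = k + r
E = 18 (E = -2*(-9) = 18)
N(Z, T) = 3 + T + Z (N(Z, T) = (T + Z) + 3 = 3 + T + Z)
(G(4, -4)*N(-8, E))*(-7) = ((4 - 4)*(3 + 18 - 8))*(-7) = (0*13)*(-7) = 0*(-7) = 0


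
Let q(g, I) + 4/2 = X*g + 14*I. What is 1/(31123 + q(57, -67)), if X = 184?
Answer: 1/40671 ≈ 2.4588e-5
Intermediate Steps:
q(g, I) = -2 + 14*I + 184*g (q(g, I) = -2 + (184*g + 14*I) = -2 + (14*I + 184*g) = -2 + 14*I + 184*g)
1/(31123 + q(57, -67)) = 1/(31123 + (-2 + 14*(-67) + 184*57)) = 1/(31123 + (-2 - 938 + 10488)) = 1/(31123 + 9548) = 1/40671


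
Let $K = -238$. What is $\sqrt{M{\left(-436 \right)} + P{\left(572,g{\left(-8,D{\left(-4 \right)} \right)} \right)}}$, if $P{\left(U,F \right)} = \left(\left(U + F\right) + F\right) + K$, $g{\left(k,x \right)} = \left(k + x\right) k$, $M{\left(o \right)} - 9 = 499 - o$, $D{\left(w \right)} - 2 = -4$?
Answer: $\sqrt{1438} \approx 37.921$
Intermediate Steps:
$D{\left(w \right)} = -2$ ($D{\left(w \right)} = 2 - 4 = -2$)
$M{\left(o \right)} = 508 - o$ ($M{\left(o \right)} = 9 - \left(-499 + o\right) = 508 - o$)
$g{\left(k,x \right)} = k \left(k + x\right)$
$P{\left(U,F \right)} = -238 + U + 2 F$ ($P{\left(U,F \right)} = \left(\left(U + F\right) + F\right) - 238 = \left(\left(F + U\right) + F\right) - 238 = \left(U + 2 F\right) - 238 = -238 + U + 2 F$)
$\sqrt{M{\left(-436 \right)} + P{\left(572,g{\left(-8,D{\left(-4 \right)} \right)} \right)}} = \sqrt{\left(508 - -436\right) + \left(-238 + 572 + 2 \left(- 8 \left(-8 - 2\right)\right)\right)} = \sqrt{\left(508 + 436\right) + \left(-238 + 572 + 2 \left(\left(-8\right) \left(-10\right)\right)\right)} = \sqrt{944 + \left(-238 + 572 + 2 \cdot 80\right)} = \sqrt{944 + \left(-238 + 572 + 160\right)} = \sqrt{944 + 494} = \sqrt{1438}$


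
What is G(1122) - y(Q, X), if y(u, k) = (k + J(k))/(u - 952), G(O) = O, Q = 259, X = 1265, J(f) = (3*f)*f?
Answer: 507226/63 ≈ 8051.2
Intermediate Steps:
J(f) = 3*f²
y(u, k) = (k + 3*k²)/(-952 + u) (y(u, k) = (k + 3*k²)/(u - 952) = (k + 3*k²)/(-952 + u))
G(1122) - y(Q, X) = 1122 - 1265*(1 + 3*1265)/(-952 + 259) = 1122 - 1265*(1 + 3795)/(-693) = 1122 - 1265*(-1)*3796/693 = 1122 - 1*(-436540/63) = 1122 + 436540/63 = 507226/63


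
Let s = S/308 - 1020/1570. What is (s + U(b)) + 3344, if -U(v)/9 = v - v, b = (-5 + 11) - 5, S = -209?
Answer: 14694385/4396 ≈ 3342.7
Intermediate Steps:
b = 1 (b = 6 - 5 = 1)
U(v) = 0 (U(v) = -9*(v - v) = -9*0 = 0)
s = -5839/4396 (s = -209/308 - 1020/1570 = -209*1/308 - 1020*1/1570 = -19/28 - 102/157 = -5839/4396 ≈ -1.3283)
(s + U(b)) + 3344 = (-5839/4396 + 0) + 3344 = -5839/4396 + 3344 = 14694385/4396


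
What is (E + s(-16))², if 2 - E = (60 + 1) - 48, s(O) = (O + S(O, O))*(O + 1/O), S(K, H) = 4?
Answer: 528529/16 ≈ 33033.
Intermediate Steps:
s(O) = (4 + O)*(O + 1/O) (s(O) = (O + 4)*(O + 1/O) = (4 + O)*(O + 1/O))
E = -11 (E = 2 - ((60 + 1) - 48) = 2 - (61 - 48) = 2 - 1*13 = 2 - 13 = -11)
(E + s(-16))² = (-11 + (1 + (-16)² + 4*(-16) + 4/(-16)))² = (-11 + (1 + 256 - 64 + 4*(-1/16)))² = (-11 + (1 + 256 - 64 - ¼))² = (-11 + 771/4)² = (727/4)² = 528529/16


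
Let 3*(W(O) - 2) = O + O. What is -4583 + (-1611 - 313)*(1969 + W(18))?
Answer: -3819875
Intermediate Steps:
W(O) = 2 + 2*O/3 (W(O) = 2 + (O + O)/3 = 2 + (2*O)/3 = 2 + 2*O/3)
-4583 + (-1611 - 313)*(1969 + W(18)) = -4583 + (-1611 - 313)*(1969 + (2 + (2/3)*18)) = -4583 - 1924*(1969 + (2 + 12)) = -4583 - 1924*(1969 + 14) = -4583 - 1924*1983 = -4583 - 3815292 = -3819875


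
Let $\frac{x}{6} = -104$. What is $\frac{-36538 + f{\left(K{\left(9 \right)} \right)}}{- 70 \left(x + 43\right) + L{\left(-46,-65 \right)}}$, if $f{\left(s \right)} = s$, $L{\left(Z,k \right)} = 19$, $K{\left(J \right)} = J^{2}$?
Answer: $- \frac{36457}{40689} \approx -0.89599$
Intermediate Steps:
$x = -624$ ($x = 6 \left(-104\right) = -624$)
$\frac{-36538 + f{\left(K{\left(9 \right)} \right)}}{- 70 \left(x + 43\right) + L{\left(-46,-65 \right)}} = \frac{-36538 + 9^{2}}{- 70 \left(-624 + 43\right) + 19} = \frac{-36538 + 81}{\left(-70\right) \left(-581\right) + 19} = - \frac{36457}{40670 + 19} = - \frac{36457}{40689}$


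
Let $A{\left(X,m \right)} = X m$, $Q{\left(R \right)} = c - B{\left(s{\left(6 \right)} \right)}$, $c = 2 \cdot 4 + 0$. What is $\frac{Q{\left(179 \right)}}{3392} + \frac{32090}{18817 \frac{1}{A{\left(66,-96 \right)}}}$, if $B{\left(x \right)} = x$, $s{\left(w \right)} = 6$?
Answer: $- \frac{344834500223}{31913632} \approx -10805.0$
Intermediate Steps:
$c = 8$ ($c = 8 + 0 = 8$)
$Q{\left(R \right)} = 2$ ($Q{\left(R \right)} = 8 - 6 = 2$)
$\frac{Q{\left(179 \right)}}{3392} + \frac{32090}{18817 \frac{1}{A{\left(66,-96 \right)}}} = \frac{2}{3392} + \frac{32090}{18817 \frac{1}{66 \left(-96\right)}} = 2 \cdot \frac{1}{3392} + \frac{32090}{18817 \frac{1}{-6336}} = \frac{1}{1696} + \frac{32090}{18817 \left(- \frac{1}{6336}\right)} = \frac{1}{1696} + \frac{32090}{- \frac{18817}{6336}} = \frac{1}{1696} + 32090 \left(- \frac{6336}{18817}\right) = \frac{1}{1696} - \frac{203322240}{18817} = - \frac{344834500223}{31913632}$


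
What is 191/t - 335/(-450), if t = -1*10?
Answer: -826/45 ≈ -18.356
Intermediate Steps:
t = -10
191/t - 335/(-450) = 191/(-10) - 335/(-450) = 191*(-1/10) - 335*(-1/450) = -191/10 + 67/90 = -826/45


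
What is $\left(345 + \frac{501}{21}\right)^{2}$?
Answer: $\frac{6666724}{49} \approx 1.3606 \cdot 10^{5}$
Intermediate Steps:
$\left(345 + \frac{501}{21}\right)^{2} = \left(345 + 501 \cdot \frac{1}{21}\right)^{2} = \left(345 + \frac{167}{7}\right)^{2} = \left(\frac{2582}{7}\right)^{2} = \frac{6666724}{49}$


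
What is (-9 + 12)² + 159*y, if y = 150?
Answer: 23859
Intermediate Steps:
(-9 + 12)² + 159*y = (-9 + 12)² + 159*150 = 3² + 23850 = 9 + 23850 = 23859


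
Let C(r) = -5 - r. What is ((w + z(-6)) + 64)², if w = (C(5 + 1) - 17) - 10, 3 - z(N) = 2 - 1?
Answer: 784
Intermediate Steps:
z(N) = 2 (z(N) = 3 - (2 - 1) = 3 - 1*1 = 3 - 1 = 2)
w = -38 (w = ((-5 - (5 + 1)) - 17) - 10 = ((-5 - 1*6) - 17) - 10 = ((-5 - 6) - 17) - 10 = (-11 - 17) - 10 = -28 - 10 = -38)
((w + z(-6)) + 64)² = ((-38 + 2) + 64)² = (-36 + 64)² = 28² = 784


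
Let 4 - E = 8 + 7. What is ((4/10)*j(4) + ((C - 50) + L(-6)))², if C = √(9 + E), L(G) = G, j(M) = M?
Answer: 73934/25 - 544*I*√2/5 ≈ 2957.4 - 153.87*I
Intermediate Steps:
E = -11 (E = 4 - (8 + 7) = 4 - 1*15 = 4 - 15 = -11)
C = I*√2 (C = √(9 - 11) = √(-2) = I*√2 ≈ 1.4142*I)
((4/10)*j(4) + ((C - 50) + L(-6)))² = ((4/10)*4 + ((I*√2 - 50) - 6))² = ((4*(⅒))*4 + ((-50 + I*√2) - 6))² = ((⅖)*4 + (-56 + I*√2))² = (8/5 + (-56 + I*√2))² = (-272/5 + I*√2)²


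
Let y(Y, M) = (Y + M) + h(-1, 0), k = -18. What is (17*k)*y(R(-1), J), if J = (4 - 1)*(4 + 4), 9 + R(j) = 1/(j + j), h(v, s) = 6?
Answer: -6273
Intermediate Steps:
R(j) = -9 + 1/(2*j) (R(j) = -9 + 1/(j + j) = -9 + 1/(2*j))
J = 24 (J = 3*8 = 24)
y(Y, M) = 6 + M + Y (y(Y, M) = (Y + M) + 6 = (M + Y) + 6 = 6 + M + Y)
(17*k)*y(R(-1), J) = (17*(-18))*(6 + 24 + (-9 + (1/2)/(-1))) = -306*(6 + 24 + (-9 + (1/2)*(-1))) = -306*(6 + 24 + (-9 - 1/2)) = -306*(6 + 24 - 19/2) = -306*41/2 = -6273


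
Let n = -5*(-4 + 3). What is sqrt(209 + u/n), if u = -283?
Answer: sqrt(3810)/5 ≈ 12.345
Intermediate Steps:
n = 5 (n = -5*(-1) = 5)
sqrt(209 + u/n) = sqrt(209 - 283/5) = sqrt(762/5) = sqrt(3810)/5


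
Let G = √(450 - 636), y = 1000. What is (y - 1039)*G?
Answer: -39*I*√186 ≈ -531.89*I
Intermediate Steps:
G = I*√186 (G = √(-186) = I*√186 ≈ 13.638*I)
(y - 1039)*G = (1000 - 1039)*(I*√186) = -39*I*√186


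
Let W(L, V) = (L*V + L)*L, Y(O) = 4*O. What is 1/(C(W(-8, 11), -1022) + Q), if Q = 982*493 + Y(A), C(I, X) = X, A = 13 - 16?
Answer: 1/483092 ≈ 2.0700e-6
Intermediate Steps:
A = -3
W(L, V) = L*(L + L*V) (W(L, V) = (L + L*V)*L = L*(L + L*V))
Q = 484114 (Q = 982*493 + 4*(-3) = 484126 - 12 = 484114)
1/(C(W(-8, 11), -1022) + Q) = 1/(-1022 + 484114) = 1/483092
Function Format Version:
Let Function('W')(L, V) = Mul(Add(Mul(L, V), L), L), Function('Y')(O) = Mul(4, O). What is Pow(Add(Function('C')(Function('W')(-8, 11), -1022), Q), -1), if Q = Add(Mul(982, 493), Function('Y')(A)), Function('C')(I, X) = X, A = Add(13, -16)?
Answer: Rational(1, 483092) ≈ 2.0700e-6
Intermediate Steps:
A = -3
Function('W')(L, V) = Mul(L, Add(L, Mul(L, V))) (Function('W')(L, V) = Mul(Add(L, Mul(L, V)), L) = Mul(L, Add(L, Mul(L, V))))
Q = 484114 (Q = Add(Mul(982, 493), Mul(4, -3)) = Add(484126, -12) = 484114)
Pow(Add(Function('C')(Function('W')(-8, 11), -1022), Q), -1) = Pow(Add(-1022, 484114), -1) = Pow(483092, -1) = Rational(1, 483092)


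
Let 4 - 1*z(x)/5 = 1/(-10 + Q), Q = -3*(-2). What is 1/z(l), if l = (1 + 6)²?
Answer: 4/85 ≈ 0.047059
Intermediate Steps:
l = 49 (l = 7² = 49)
Q = 6
z(x) = 85/4 (z(x) = 20 - 5/(-10 + 6) = 20 - 5/(-4) = 20 - 5*(-¼) = 20 + 5/4 = 85/4)
1/z(l) = 1/(85/4) = 4/85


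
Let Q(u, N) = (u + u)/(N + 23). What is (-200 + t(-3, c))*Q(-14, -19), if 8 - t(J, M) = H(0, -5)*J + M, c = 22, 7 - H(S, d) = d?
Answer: 1246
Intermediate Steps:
H(S, d) = 7 - d
Q(u, N) = 2*u/(23 + N) (Q(u, N) = (2*u)/(23 + N) = 2*u/(23 + N))
t(J, M) = 8 - M - 12*J (t(J, M) = 8 - ((7 - 1*(-5))*J + M) = 8 - ((7 + 5)*J + M) = 8 - (12*J + M) = 8 - (M + 12*J) = 8 + (-M - 12*J) = 8 - M - 12*J)
(-200 + t(-3, c))*Q(-14, -19) = (-200 + (8 - 1*22 - 12*(-3)))*(2*(-14)/(23 - 19)) = (-200 + (8 - 22 + 36))*(2*(-14)/4) = (-200 + 22)*(2*(-14)*(¼)) = -178*(-7) = 1246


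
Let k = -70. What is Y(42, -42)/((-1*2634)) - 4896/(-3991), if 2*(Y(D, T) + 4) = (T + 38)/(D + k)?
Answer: 180764401/147172116 ≈ 1.2283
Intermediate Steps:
Y(D, T) = -4 + (38 + T)/(2*(-70 + D)) (Y(D, T) = -4 + ((T + 38)/(D - 70))/2 = -4 + ((38 + T)/(-70 + D))/2 = -4 + (38 + T)/(2*(-70 + D)))
Y(42, -42)/((-1*2634)) - 4896/(-3991) = ((598 - 42 - 8*42)/(2*(-70 + 42)))/((-1*2634)) - 4896/(-3991) = ((1/2)*(598 - 42 - 336)/(-28))/(-2634) - 4896*(-1/3991) = ((1/2)*(-1/28)*220)*(-1/2634) + 4896/3991 = -55/14*(-1/2634) + 4896/3991 = 55/36876 + 4896/3991 = 180764401/147172116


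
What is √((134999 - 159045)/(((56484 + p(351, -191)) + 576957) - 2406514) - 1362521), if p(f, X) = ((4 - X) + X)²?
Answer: I*√35399996974136067/161187 ≈ 1167.3*I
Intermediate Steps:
p(f, X) = 16 (p(f, X) = 4² = 16)
√((134999 - 159045)/(((56484 + p(351, -191)) + 576957) - 2406514) - 1362521) = √((134999 - 159045)/(((56484 + 16) + 576957) - 2406514) - 1362521) = √(-24046/((56500 + 576957) - 2406514) - 1362521) = √(-24046/(633457 - 2406514) - 1362521) = √(-24046/(-1773057) - 1362521) = √(-24046*(-1/1773057) - 1362521) = √(2186/161187 - 1362521) = √(-219620670241/161187) = I*√35399996974136067/161187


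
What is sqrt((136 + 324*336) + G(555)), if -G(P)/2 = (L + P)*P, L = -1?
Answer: 2*I*sqrt(126485) ≈ 711.29*I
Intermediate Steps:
G(P) = -2*P*(-1 + P) (G(P) = -2*(-1 + P)*P = -2*P*(-1 + P))
sqrt((136 + 324*336) + G(555)) = sqrt((136 + 324*336) + 2*555*(1 - 1*555)) = sqrt((136 + 108864) + 2*555*(1 - 555)) = sqrt(109000 + 2*555*(-554)) = sqrt(109000 - 614940) = sqrt(-505940) = 2*I*sqrt(126485)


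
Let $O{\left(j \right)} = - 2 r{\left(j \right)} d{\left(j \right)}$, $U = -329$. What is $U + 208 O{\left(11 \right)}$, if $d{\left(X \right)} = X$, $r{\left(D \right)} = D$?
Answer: $-50665$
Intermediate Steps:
$O{\left(j \right)} = - 2 j^{2}$ ($O{\left(j \right)} = - 2 j j = - 2 j^{2}$)
$U + 208 O{\left(11 \right)} = -329 + 208 \left(- 2 \cdot 11^{2}\right) = -329 + 208 \left(\left(-2\right) 121\right) = -329 + 208 \left(-242\right) = -329 - 50336 = -50665$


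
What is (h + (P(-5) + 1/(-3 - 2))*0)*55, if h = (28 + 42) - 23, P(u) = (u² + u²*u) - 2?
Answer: 2585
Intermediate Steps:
P(u) = -2 + u² + u³ (P(u) = (u² + u³) - 2 = -2 + u² + u³)
h = 47 (h = 70 - 23 = 47)
(h + (P(-5) + 1/(-3 - 2))*0)*55 = (47 + ((-2 + (-5)² + (-5)³) + 1/(-3 - 2))*0)*55 = (47 + ((-2 + 25 - 125) + 1/(-5))*0)*55 = (47 + (-102 - ⅕)*0)*55 = (47 - 511/5*0)*55 = (47 + 0)*55 = 47*55 = 2585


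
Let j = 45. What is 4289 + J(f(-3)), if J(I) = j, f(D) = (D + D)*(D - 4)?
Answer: 4334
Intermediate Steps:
f(D) = 2*D*(-4 + D) (f(D) = (2*D)*(-4 + D) = 2*D*(-4 + D))
J(I) = 45
4289 + J(f(-3)) = 4289 + 45 = 4334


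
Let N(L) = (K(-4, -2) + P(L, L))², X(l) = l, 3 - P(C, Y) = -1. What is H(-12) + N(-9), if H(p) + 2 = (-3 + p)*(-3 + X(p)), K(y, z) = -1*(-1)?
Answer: 248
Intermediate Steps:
P(C, Y) = 4 (P(C, Y) = 3 - 1*(-1) = 3 + 1 = 4)
K(y, z) = 1
N(L) = 25 (N(L) = (1 + 4)² = 5² = 25)
H(p) = -2 + (-3 + p)² (H(p) = -2 + (-3 + p)*(-3 + p) = -2 + (-3 + p)²)
H(-12) + N(-9) = (7 + (-12)² - 6*(-12)) + 25 = (7 + 144 + 72) + 25 = 223 + 25 = 248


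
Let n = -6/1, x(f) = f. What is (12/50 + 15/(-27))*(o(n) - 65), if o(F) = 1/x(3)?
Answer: 13774/675 ≈ 20.406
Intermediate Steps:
n = -6 (n = -6*1 = -6)
o(F) = 1/3
(12/50 + 15/(-27))*(o(n) - 65) = (12/50 + 15/(-27))*(1/3 - 65) = (12*(1/50) + 15*(-1/27))*(-194/3) = (6/25 - 5/9)*(-194/3) = -71/225*(-194/3) = 13774/675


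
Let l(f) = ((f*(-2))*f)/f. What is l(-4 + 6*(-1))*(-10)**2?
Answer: 2000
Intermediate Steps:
l(f) = -2*f (l(f) = ((-2*f)*f)/f = (-2*f**2)/f = -2*f)
l(-4 + 6*(-1))*(-10)**2 = -2*(-4 + 6*(-1))*(-10)**2 = -2*(-4 - 6)*100 = -2*(-10)*100 = 20*100 = 2000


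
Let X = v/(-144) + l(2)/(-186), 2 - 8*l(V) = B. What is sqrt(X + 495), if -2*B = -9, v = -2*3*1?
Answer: sqrt(30447146)/248 ≈ 22.250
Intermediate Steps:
v = -6 (v = -6*1 = -6)
B = 9/2 (B = -1/2*(-9) = 9/2 ≈ 4.5000)
l(V) = -5/16 (l(V) = 1/4 - 1/8*9/2 = 1/4 - 9/16 = -5/16)
X = 43/992 (X = -6/(-144) - 5/16/(-186) = -6*(-1/144) - 5/16*(-1/186) = 1/24 + 5/2976 = 43/992 ≈ 0.043347)
sqrt(X + 495) = sqrt(43/992 + 495) = sqrt(491083/992) = sqrt(30447146)/248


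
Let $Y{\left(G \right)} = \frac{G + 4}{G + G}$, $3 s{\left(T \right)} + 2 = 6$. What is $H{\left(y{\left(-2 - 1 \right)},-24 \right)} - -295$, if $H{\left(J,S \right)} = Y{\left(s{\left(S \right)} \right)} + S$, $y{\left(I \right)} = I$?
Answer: $273$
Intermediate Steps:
$s{\left(T \right)} = \frac{4}{3}$ ($s{\left(T \right)} = - \frac{2}{3} + \frac{1}{3} \cdot 6 = - \frac{2}{3} + 2 = \frac{4}{3}$)
$Y{\left(G \right)} = \frac{4 + G}{2 G}$
$H{\left(J,S \right)} = 2 + S$ ($H{\left(J,S \right)} = \frac{4 + \frac{4}{3}}{2 \cdot \frac{4}{3}} + S = \frac{1}{2} \cdot \frac{3}{4} \cdot \frac{16}{3} + S = 2 + S$)
$H{\left(y{\left(-2 - 1 \right)},-24 \right)} - -295 = \left(2 - 24\right) - -295 = -22 + 295 = 273$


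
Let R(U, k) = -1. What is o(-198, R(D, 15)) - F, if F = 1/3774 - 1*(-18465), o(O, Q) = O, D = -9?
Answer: -70434163/3774 ≈ -18663.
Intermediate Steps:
F = 69686911/3774 (F = 1/3774 + 18465 = 69686911/3774 ≈ 18465.)
o(-198, R(D, 15)) - F = -198 - 1*69686911/3774 = -198 - 69686911/3774 = -70434163/3774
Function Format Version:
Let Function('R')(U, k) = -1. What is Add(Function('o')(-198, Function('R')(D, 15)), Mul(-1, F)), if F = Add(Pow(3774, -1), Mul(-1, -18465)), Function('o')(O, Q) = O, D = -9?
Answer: Rational(-70434163, 3774) ≈ -18663.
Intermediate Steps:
F = Rational(69686911, 3774) (F = Add(Rational(1, 3774), 18465) = Rational(69686911, 3774) ≈ 18465.)
Add(Function('o')(-198, Function('R')(D, 15)), Mul(-1, F)) = Add(-198, Mul(-1, Rational(69686911, 3774))) = Add(-198, Rational(-69686911, 3774)) = Rational(-70434163, 3774)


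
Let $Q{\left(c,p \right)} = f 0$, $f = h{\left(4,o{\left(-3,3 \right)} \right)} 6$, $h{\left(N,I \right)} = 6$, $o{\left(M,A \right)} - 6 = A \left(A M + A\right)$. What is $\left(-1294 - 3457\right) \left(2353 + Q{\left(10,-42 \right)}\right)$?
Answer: $-11179103$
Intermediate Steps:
$o{\left(M,A \right)} = 6 + A \left(A + A M\right)$ ($o{\left(M,A \right)} = 6 + A \left(A M + A\right) = 6 + A \left(A + A M\right)$)
$f = 36$ ($f = 6 \cdot 6 = 36$)
$Q{\left(c,p \right)} = 0$ ($Q{\left(c,p \right)} = 36 \cdot 0 = 0$)
$\left(-1294 - 3457\right) \left(2353 + Q{\left(10,-42 \right)}\right) = \left(-1294 - 3457\right) \left(2353 + 0\right) = \left(-4751\right) 2353 = -11179103$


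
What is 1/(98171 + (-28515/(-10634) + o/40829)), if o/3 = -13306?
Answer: 434175586/42624191204129 ≈ 1.0186e-5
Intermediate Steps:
o = -39918 (o = 3*(-13306) = -39918)
1/(98171 + (-28515/(-10634) + o/40829)) = 1/(98171 + (-28515/(-10634) - 39918/40829)) = 1/(98171 + (-28515*(-1/10634) - 39918*1/40829)) = 1/(98171 + (28515/10634 - 39918/40829)) = 1/(98171 + 739750923/434175586) = 1/(42624191204129/434175586) = 434175586/42624191204129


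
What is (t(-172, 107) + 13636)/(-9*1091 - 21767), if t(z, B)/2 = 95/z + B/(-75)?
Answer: -87926671/203729700 ≈ -0.43158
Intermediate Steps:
t(z, B) = 190/z - 2*B/75 (t(z, B) = 2*(95/z + B/(-75)) = 2*(95/z + B*(-1/75)) = 2*(95/z - B/75) = 190/z - 2*B/75)
(t(-172, 107) + 13636)/(-9*1091 - 21767) = ((190/(-172) - 2/75*107) + 13636)/(-9*1091 - 21767) = ((190*(-1/172) - 214/75) + 13636)/(-9819 - 21767) = ((-95/86 - 214/75) + 13636)/(-31586) = (-25529/6450 + 13636)*(-1/31586) = (87926671/6450)*(-1/31586) = -87926671/203729700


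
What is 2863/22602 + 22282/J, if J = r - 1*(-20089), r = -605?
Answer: 69925057/55047171 ≈ 1.2703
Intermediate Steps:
J = 19484 (J = -605 - 1*(-20089) = -605 + 20089 = 19484)
2863/22602 + 22282/J = 2863/22602 + 22282/19484 = 2863*(1/22602) + 22282*(1/19484) = 2863/22602 + 11141/9742 = 69925057/55047171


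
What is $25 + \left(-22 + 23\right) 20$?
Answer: $45$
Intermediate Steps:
$25 + \left(-22 + 23\right) 20 = 25 + 1 \cdot 20 = 25 + 20 = 45$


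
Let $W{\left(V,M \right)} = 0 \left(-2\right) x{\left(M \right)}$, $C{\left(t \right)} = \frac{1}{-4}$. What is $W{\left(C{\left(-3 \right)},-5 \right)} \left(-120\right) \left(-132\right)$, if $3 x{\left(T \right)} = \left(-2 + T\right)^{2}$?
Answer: $0$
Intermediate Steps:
$x{\left(T \right)} = \frac{\left(-2 + T\right)^{2}}{3}$
$C{\left(t \right)} = - \frac{1}{4}$
$W{\left(V,M \right)} = 0$ ($W{\left(V,M \right)} = 0 \left(-2\right) \frac{\left(-2 + M\right)^{2}}{3} = 0 \frac{\left(-2 + M\right)^{2}}{3} = 0$)
$W{\left(C{\left(-3 \right)},-5 \right)} \left(-120\right) \left(-132\right) = 0 \left(-120\right) \left(-132\right) = 0 \left(-132\right) = 0$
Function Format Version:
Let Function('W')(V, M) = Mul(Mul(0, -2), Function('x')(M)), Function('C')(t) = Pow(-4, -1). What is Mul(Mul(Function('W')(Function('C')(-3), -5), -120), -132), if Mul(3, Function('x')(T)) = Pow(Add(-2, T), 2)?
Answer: 0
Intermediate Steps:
Function('x')(T) = Mul(Rational(1, 3), Pow(Add(-2, T), 2))
Function('C')(t) = Rational(-1, 4)
Function('W')(V, M) = 0 (Function('W')(V, M) = Mul(Mul(0, -2), Mul(Rational(1, 3), Pow(Add(-2, M), 2))) = Mul(0, Mul(Rational(1, 3), Pow(Add(-2, M), 2))) = 0)
Mul(Mul(Function('W')(Function('C')(-3), -5), -120), -132) = Mul(Mul(0, -120), -132) = Mul(0, -132) = 0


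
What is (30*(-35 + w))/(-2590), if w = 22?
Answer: 39/259 ≈ 0.15058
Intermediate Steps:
(30*(-35 + w))/(-2590) = (30*(-35 + 22))/(-2590) = (30*(-13))*(-1/2590) = -390*(-1/2590) = 39/259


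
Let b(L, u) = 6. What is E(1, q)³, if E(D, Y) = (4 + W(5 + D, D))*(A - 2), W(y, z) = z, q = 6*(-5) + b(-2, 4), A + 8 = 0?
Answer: -125000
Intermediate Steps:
A = -8 (A = -8 + 0 = -8)
q = -24 (q = 6*(-5) + 6 = -30 + 6 = -24)
E(D, Y) = -40 - 10*D (E(D, Y) = (4 + D)*(-8 - 2) = (4 + D)*(-10) = -40 - 10*D)
E(1, q)³ = (-40 - 10*1)³ = (-40 - 10)³ = (-50)³ = -125000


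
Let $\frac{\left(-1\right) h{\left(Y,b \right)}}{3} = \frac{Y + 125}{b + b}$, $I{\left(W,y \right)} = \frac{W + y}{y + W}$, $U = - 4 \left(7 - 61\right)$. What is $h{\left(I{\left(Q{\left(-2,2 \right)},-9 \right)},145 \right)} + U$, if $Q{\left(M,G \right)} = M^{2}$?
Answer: $\frac{31131}{145} \approx 214.7$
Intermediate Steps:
$U = 216$ ($U = \left(-4\right) \left(-54\right) = 216$)
$I{\left(W,y \right)} = 1$ ($I{\left(W,y \right)} = \frac{W + y}{W + y} = 1$)
$h{\left(Y,b \right)} = - \frac{3 \left(125 + Y\right)}{2 b}$ ($h{\left(Y,b \right)} = - 3 \frac{Y + 125}{b + b} = - 3 \frac{125 + Y}{2 b} = - \frac{3 \left(125 + Y\right)}{2 b}$)
$h{\left(I{\left(Q{\left(-2,2 \right)},-9 \right)},145 \right)} + U = \frac{3 \left(-125 - 1\right)}{2 \cdot 145} + 216 = \frac{3}{2} \cdot \frac{1}{145} \left(-125 - 1\right) + 216 = \frac{3}{2} \cdot \frac{1}{145} \left(-126\right) + 216 = - \frac{189}{145} + 216 = \frac{31131}{145}$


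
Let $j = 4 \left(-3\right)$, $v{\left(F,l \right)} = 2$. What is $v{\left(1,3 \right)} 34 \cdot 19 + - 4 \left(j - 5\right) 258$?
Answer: $18836$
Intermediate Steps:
$j = -12$
$v{\left(1,3 \right)} 34 \cdot 19 + - 4 \left(j - 5\right) 258 = 2 \cdot 34 \cdot 19 + - 4 \left(-12 - 5\right) 258 = 68 \cdot 19 + \left(-4\right) \left(-17\right) 258 = 1292 + 68 \cdot 258 = 1292 + 17544 = 18836$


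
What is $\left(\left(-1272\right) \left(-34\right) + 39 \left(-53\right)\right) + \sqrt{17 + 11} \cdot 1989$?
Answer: $41181 + 3978 \sqrt{7} \approx 51706.0$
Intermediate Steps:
$\left(\left(-1272\right) \left(-34\right) + 39 \left(-53\right)\right) + \sqrt{17 + 11} \cdot 1989 = \left(43248 - 2067\right) + \sqrt{28} \cdot 1989 = 41181 + 2 \sqrt{7} \cdot 1989 = 41181 + 3978 \sqrt{7}$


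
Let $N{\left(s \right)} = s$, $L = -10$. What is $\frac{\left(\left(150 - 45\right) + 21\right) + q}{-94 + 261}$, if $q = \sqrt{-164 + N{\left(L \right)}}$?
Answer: $\frac{126}{167} + \frac{i \sqrt{174}}{167} \approx 0.75449 + 0.078987 i$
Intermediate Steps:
$q = i \sqrt{174}$ ($q = \sqrt{-164 - 10} = \sqrt{-174} = i \sqrt{174} \approx 13.191 i$)
$\frac{\left(\left(150 - 45\right) + 21\right) + q}{-94 + 261} = \frac{\left(\left(150 - 45\right) + 21\right) + i \sqrt{174}}{-94 + 261} = \frac{\left(105 + 21\right) + i \sqrt{174}}{167} = \left(126 + i \sqrt{174}\right) \frac{1}{167} = \frac{126}{167} + \frac{i \sqrt{174}}{167}$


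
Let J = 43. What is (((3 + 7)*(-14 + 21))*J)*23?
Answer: 69230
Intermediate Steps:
(((3 + 7)*(-14 + 21))*J)*23 = (((3 + 7)*(-14 + 21))*43)*23 = ((10*7)*43)*23 = (70*43)*23 = 3010*23 = 69230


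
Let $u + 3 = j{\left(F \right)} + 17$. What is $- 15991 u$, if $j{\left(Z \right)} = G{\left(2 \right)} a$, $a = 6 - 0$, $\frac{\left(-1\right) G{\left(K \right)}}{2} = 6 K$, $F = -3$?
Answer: $2078830$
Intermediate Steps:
$G{\left(K \right)} = - 12 K$ ($G{\left(K \right)} = - 2 \cdot 6 K = - 12 K$)
$a = 6$ ($a = 6 + 0 = 6$)
$j{\left(Z \right)} = -144$ ($j{\left(Z \right)} = \left(-12\right) 2 \cdot 6 = \left(-24\right) 6 = -144$)
$u = -130$ ($u = -3 + \left(-144 + 17\right) = -3 - 127 = -130$)
$- 15991 u = \left(-15991\right) \left(-130\right) = 2078830$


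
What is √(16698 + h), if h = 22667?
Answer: √39365 ≈ 198.41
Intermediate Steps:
√(16698 + h) = √(16698 + 22667) = √39365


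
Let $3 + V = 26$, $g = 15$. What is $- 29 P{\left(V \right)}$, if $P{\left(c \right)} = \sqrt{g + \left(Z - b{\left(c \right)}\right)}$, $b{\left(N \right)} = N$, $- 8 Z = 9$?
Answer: $- \frac{29 i \sqrt{146}}{4} \approx - 87.602 i$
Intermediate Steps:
$Z = - \frac{9}{8}$ ($Z = \left(- \frac{1}{8}\right) 9 = - \frac{9}{8} \approx -1.125$)
$V = 23$ ($V = -3 + 26 = 23$)
$P{\left(c \right)} = \sqrt{\frac{111}{8} - c}$ ($P{\left(c \right)} = \sqrt{15 - \left(\frac{9}{8} + c\right)} = \sqrt{\frac{111}{8} - c}$)
$- 29 P{\left(V \right)} = - 29 \frac{\sqrt{222 - 368}}{4} = - 29 \frac{\sqrt{-146}}{4} = - 29 \frac{i \sqrt{146}}{4} = - \frac{29 i \sqrt{146}}{4}$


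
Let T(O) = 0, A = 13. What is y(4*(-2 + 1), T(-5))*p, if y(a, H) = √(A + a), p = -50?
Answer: -150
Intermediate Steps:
y(a, H) = √(13 + a)
y(4*(-2 + 1), T(-5))*p = √(13 + 4*(-2 + 1))*(-50) = √(13 + 4*(-1))*(-50) = √(13 - 4)*(-50) = √9*(-50) = 3*(-50) = -150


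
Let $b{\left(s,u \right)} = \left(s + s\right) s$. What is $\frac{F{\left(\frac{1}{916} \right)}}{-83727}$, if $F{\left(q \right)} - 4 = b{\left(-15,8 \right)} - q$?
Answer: $- \frac{6601}{1217364} \approx -0.0054224$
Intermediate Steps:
$b{\left(s,u \right)} = 2 s^{2}$ ($b{\left(s,u \right)} = 2 s s = 2 s^{2}$)
$F{\left(q \right)} = 454 - q$ ($F{\left(q \right)} = 4 - \left(-450 + q\right) = 454 - q$)
$\frac{F{\left(\frac{1}{916} \right)}}{-83727} = \frac{454 - \frac{1}{916}}{-83727} = \left(454 - \frac{1}{916}\right) \left(- \frac{1}{83727}\right) = \frac{415863}{916} \left(- \frac{1}{83727}\right) = - \frac{6601}{1217364}$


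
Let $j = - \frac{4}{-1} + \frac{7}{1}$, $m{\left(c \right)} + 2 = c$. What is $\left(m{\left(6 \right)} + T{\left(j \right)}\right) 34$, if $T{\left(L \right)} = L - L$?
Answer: $136$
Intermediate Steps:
$m{\left(c \right)} = -2 + c$
$j = 11$ ($j = \left(-4\right) \left(-1\right) + 7 \cdot 1 = 4 + 7 = 11$)
$T{\left(L \right)} = 0$
$\left(m{\left(6 \right)} + T{\left(j \right)}\right) 34 = \left(\left(-2 + 6\right) + 0\right) 34 = \left(4 + 0\right) 34 = 4 \cdot 34 = 136$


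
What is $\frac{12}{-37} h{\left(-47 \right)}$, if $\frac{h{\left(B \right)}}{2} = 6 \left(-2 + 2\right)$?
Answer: $0$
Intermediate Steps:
$h{\left(B \right)} = 0$ ($h{\left(B \right)} = 2 \cdot 6 \left(-2 + 2\right) = 2 \cdot 6 \cdot 0 = 2 \cdot 0 = 0$)
$\frac{12}{-37} h{\left(-47 \right)} = \frac{12}{-37} \cdot 0 = 12 \left(- \frac{1}{37}\right) 0 = \left(- \frac{12}{37}\right) 0 = 0$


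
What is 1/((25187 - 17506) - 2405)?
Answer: 1/5276 ≈ 0.00018954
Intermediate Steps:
1/((25187 - 17506) - 2405) = 1/(7681 - 2405) = 1/5276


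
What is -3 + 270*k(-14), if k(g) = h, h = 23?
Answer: 6207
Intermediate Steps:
k(g) = 23
-3 + 270*k(-14) = -3 + 270*23 = -3 + 6210 = 6207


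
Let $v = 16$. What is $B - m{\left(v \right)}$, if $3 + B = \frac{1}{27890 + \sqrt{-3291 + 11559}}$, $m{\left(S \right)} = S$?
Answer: $- \frac{7389502459}{388921916} - \frac{\sqrt{2067}}{388921916} \approx -19.0$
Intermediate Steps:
$B = -3 + \frac{1}{27890 + 2 \sqrt{2067}}$ ($B = -3 + \frac{1}{27890 + \sqrt{-3291 + 11559}} = -3 + \frac{1}{27890 + \sqrt{8268}} = -3 + \frac{1}{27890 + 2 \sqrt{2067}} \approx -3.0$)
$B - m{\left(v \right)} = \left(- \frac{1166751803}{388921916} - \frac{\sqrt{2067}}{388921916}\right) - 16 = - \frac{7389502459}{388921916} - \frac{\sqrt{2067}}{388921916}$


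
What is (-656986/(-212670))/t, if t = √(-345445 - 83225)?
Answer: -29863*I*√47630/1381291650 ≈ -0.0047183*I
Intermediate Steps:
t = 3*I*√47630 (t = √(-428670) = 3*I*√47630 ≈ 654.73*I)
(-656986/(-212670))/t = (-656986/(-212670))/((3*I*√47630)) = (-656986*(-1/212670))*(-I*√47630/142890) = 328493*(-I*√47630/142890)/106335 = -29863*I*√47630/1381291650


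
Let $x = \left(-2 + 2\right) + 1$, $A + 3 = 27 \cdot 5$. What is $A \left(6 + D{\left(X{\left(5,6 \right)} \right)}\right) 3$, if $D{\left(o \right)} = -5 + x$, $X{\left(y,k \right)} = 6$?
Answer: $792$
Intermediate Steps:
$A = 132$ ($A = -3 + 27 \cdot 5 = -3 + 135 = 132$)
$x = 1$ ($x = 0 + 1 = 1$)
$D{\left(o \right)} = -4$ ($D{\left(o \right)} = -5 + 1 = -4$)
$A \left(6 + D{\left(X{\left(5,6 \right)} \right)}\right) 3 = 132 \left(6 - 4\right) 3 = 132 \cdot 2 \cdot 3 = 132 \cdot 6 = 792$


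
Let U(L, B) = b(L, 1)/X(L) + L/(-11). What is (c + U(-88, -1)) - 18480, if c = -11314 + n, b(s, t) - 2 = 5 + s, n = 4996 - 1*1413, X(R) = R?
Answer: -2305783/88 ≈ -26202.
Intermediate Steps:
n = 3583 (n = 4996 - 1413 = 3583)
b(s, t) = 7 + s (b(s, t) = 2 + (5 + s) = 7 + s)
U(L, B) = -L/11 + (7 + L)/L (U(L, B) = (7 + L)/L + L/(-11) = (7 + L)/L + L*(-1/11) = (7 + L)/L - L/11 = -L/11 + (7 + L)/L)
c = -7731 (c = -11314 + 3583 = -7731)
(c + U(-88, -1)) - 18480 = (-7731 + (1 + 7/(-88) - 1/11*(-88))) - 18480 = (-7731 + (1 + 7*(-1/88) + 8)) - 18480 = (-7731 + (1 - 7/88 + 8)) - 18480 = (-7731 + 785/88) - 18480 = -679543/88 - 18480 = -2305783/88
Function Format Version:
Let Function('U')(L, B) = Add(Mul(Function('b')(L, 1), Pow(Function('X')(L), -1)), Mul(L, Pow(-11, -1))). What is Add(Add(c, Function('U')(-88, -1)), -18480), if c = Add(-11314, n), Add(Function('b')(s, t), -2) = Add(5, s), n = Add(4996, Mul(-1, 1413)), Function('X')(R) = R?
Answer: Rational(-2305783, 88) ≈ -26202.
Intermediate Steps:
n = 3583 (n = Add(4996, -1413) = 3583)
Function('b')(s, t) = Add(7, s) (Function('b')(s, t) = Add(2, Add(5, s)) = Add(7, s))
Function('U')(L, B) = Add(Mul(Rational(-1, 11), L), Mul(Pow(L, -1), Add(7, L))) (Function('U')(L, B) = Add(Mul(Add(7, L), Pow(L, -1)), Mul(L, Pow(-11, -1))) = Add(Mul(Pow(L, -1), Add(7, L)), Mul(L, Rational(-1, 11))) = Add(Mul(Pow(L, -1), Add(7, L)), Mul(Rational(-1, 11), L)) = Add(Mul(Rational(-1, 11), L), Mul(Pow(L, -1), Add(7, L))))
c = -7731 (c = Add(-11314, 3583) = -7731)
Add(Add(c, Function('U')(-88, -1)), -18480) = Add(Add(-7731, Add(1, Mul(7, Pow(-88, -1)), Mul(Rational(-1, 11), -88))), -18480) = Add(Add(-7731, Add(1, Mul(7, Rational(-1, 88)), 8)), -18480) = Add(Add(-7731, Add(1, Rational(-7, 88), 8)), -18480) = Add(Add(-7731, Rational(785, 88)), -18480) = Add(Rational(-679543, 88), -18480) = Rational(-2305783, 88)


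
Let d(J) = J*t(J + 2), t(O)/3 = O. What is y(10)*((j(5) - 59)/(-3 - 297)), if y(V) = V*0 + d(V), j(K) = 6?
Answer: 318/5 ≈ 63.600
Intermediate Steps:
t(O) = 3*O
d(J) = J*(6 + 3*J) (d(J) = J*(3*(J + 2)) = J*(3*(2 + J)) = J*(6 + 3*J))
y(V) = 3*V*(2 + V) (y(V) = V*0 + 3*V*(2 + V) = 0 + 3*V*(2 + V) = 3*V*(2 + V))
y(10)*((j(5) - 59)/(-3 - 297)) = (3*10*(2 + 10))*((6 - 59)/(-3 - 297)) = (3*10*12)*(-53/(-300)) = 360*(-53*(-1/300)) = 360*(53/300) = 318/5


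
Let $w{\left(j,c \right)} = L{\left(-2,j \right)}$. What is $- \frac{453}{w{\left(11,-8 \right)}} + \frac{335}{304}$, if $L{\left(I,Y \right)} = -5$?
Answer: $\frac{139387}{1520} \approx 91.702$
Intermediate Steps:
$w{\left(j,c \right)} = -5$
$- \frac{453}{w{\left(11,-8 \right)}} + \frac{335}{304} = - \frac{453}{-5} + \frac{335}{304} = \left(-453\right) \left(- \frac{1}{5}\right) + 335 \cdot \frac{1}{304} = \frac{453}{5} + \frac{335}{304} = \frac{139387}{1520}$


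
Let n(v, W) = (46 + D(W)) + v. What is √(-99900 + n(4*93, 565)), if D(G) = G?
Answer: I*√98917 ≈ 314.51*I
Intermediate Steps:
n(v, W) = 46 + W + v (n(v, W) = (46 + W) + v = 46 + W + v)
√(-99900 + n(4*93, 565)) = √(-99900 + (46 + 565 + 4*93)) = √(-99900 + (46 + 565 + 372)) = √(-99900 + 983) = √(-98917) = I*√98917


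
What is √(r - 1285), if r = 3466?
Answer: √2181 ≈ 46.701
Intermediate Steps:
√(r - 1285) = √(3466 - 1285) = √2181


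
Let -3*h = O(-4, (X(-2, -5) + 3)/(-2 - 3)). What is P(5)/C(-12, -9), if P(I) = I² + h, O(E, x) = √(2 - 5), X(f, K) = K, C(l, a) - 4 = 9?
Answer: 25/13 - I*√3/39 ≈ 1.9231 - 0.044412*I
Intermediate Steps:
C(l, a) = 13 (C(l, a) = 4 + 9 = 13)
O(E, x) = I*√3 (O(E, x) = √(-3) = I*√3)
h = -I*√3/3 ≈ -0.57735*I
P(I) = I² - I*√3/3
P(5)/C(-12, -9) = (5² - I*√3/3)/13 = (25 - I*√3/3)*(1/13) = 25/13 - I*√3/39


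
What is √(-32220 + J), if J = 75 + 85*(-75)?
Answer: 6*I*√1070 ≈ 196.27*I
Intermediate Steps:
J = -6300 (J = 75 - 6375 = -6300)
√(-32220 + J) = √(-32220 - 6300) = √(-38520) = 6*I*√1070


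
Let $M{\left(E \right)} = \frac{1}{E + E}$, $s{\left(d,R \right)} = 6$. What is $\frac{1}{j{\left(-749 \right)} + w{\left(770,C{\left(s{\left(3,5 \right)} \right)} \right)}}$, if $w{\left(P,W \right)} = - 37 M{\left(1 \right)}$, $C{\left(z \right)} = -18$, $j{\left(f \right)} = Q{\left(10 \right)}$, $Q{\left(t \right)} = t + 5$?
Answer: $- \frac{2}{7} \approx -0.28571$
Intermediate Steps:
$Q{\left(t \right)} = 5 + t$
$j{\left(f \right)} = 15$ ($j{\left(f \right)} = 5 + 10 = 15$)
$M{\left(E \right)} = \frac{1}{2 E}$
$w{\left(P,W \right)} = - \frac{37}{2}$ ($w{\left(P,W \right)} = - 37 \frac{1}{2 \cdot 1} = - 37 \cdot \frac{1}{2} \cdot 1 = \left(-37\right) \frac{1}{2} = - \frac{37}{2}$)
$\frac{1}{j{\left(-749 \right)} + w{\left(770,C{\left(s{\left(3,5 \right)} \right)} \right)}} = \frac{1}{15 - \frac{37}{2}} = \frac{1}{- \frac{7}{2}} = - \frac{2}{7}$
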